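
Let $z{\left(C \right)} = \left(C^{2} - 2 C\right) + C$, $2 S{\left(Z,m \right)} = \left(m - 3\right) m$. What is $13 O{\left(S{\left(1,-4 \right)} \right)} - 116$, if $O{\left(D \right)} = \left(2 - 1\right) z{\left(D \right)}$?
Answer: $2250$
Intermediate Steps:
$S{\left(Z,m \right)} = \frac{m \left(-3 + m\right)}{2}$ ($S{\left(Z,m \right)} = \frac{\left(m - 3\right) m}{2} = \frac{\left(-3 + m\right) m}{2} = \frac{m \left(-3 + m\right)}{2}$)
$z{\left(C \right)} = C^{2} - C$
$O{\left(D \right)} = D \left(-1 + D\right)$ ($O{\left(D \right)} = \left(2 - 1\right) D \left(-1 + D\right) = 1 D \left(-1 + D\right) = D \left(-1 + D\right)$)
$13 O{\left(S{\left(1,-4 \right)} \right)} - 116 = 13 \cdot \frac{1}{2} \left(-4\right) \left(-3 - 4\right) \left(-1 + \frac{1}{2} \left(-4\right) \left(-3 - 4\right)\right) - 116 = 13 \cdot \frac{1}{2} \left(-4\right) \left(-7\right) \left(-1 + \frac{1}{2} \left(-4\right) \left(-7\right)\right) - 116 = 13 \cdot 14 \left(-1 + 14\right) - 116 = 13 \cdot 14 \cdot 13 - 116 = 13 \cdot 182 - 116 = 2366 - 116 = 2250$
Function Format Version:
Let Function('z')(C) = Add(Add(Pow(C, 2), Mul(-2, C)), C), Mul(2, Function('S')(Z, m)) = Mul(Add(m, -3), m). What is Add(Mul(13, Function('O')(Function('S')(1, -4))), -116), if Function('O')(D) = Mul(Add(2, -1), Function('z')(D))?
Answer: 2250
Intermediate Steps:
Function('S')(Z, m) = Mul(Rational(1, 2), m, Add(-3, m)) (Function('S')(Z, m) = Mul(Rational(1, 2), Mul(Add(m, -3), m)) = Mul(Rational(1, 2), Mul(Add(-3, m), m)) = Mul(Rational(1, 2), Mul(m, Add(-3, m))) = Mul(Rational(1, 2), m, Add(-3, m)))
Function('z')(C) = Add(Pow(C, 2), Mul(-1, C))
Function('O')(D) = Mul(D, Add(-1, D)) (Function('O')(D) = Mul(Add(2, -1), Mul(D, Add(-1, D))) = Mul(1, Mul(D, Add(-1, D))) = Mul(D, Add(-1, D)))
Add(Mul(13, Function('O')(Function('S')(1, -4))), -116) = Add(Mul(13, Mul(Mul(Rational(1, 2), -4, Add(-3, -4)), Add(-1, Mul(Rational(1, 2), -4, Add(-3, -4))))), -116) = Add(Mul(13, Mul(Mul(Rational(1, 2), -4, -7), Add(-1, Mul(Rational(1, 2), -4, -7)))), -116) = Add(Mul(13, Mul(14, Add(-1, 14))), -116) = Add(Mul(13, Mul(14, 13)), -116) = Add(Mul(13, 182), -116) = Add(2366, -116) = 2250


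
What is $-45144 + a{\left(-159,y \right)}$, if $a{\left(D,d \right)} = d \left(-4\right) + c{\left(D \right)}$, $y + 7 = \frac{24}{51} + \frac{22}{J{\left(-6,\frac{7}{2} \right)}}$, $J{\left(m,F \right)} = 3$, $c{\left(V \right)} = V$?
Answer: $- \frac{2310617}{51} \approx -45306.0$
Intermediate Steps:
$y = \frac{41}{51}$ ($y = -7 + \left(\frac{24}{51} + \frac{22}{3}\right) = -7 + \left(24 \cdot \frac{1}{51} + 22 \cdot \frac{1}{3}\right) = -7 + \left(\frac{8}{17} + \frac{22}{3}\right) = -7 + \frac{398}{51} = \frac{41}{51} \approx 0.80392$)
$a{\left(D,d \right)} = D - 4 d$ ($a{\left(D,d \right)} = d \left(-4\right) + D = - 4 d + D = D - 4 d$)
$-45144 + a{\left(-159,y \right)} = -45144 - \frac{8273}{51} = - \frac{2310617}{51}$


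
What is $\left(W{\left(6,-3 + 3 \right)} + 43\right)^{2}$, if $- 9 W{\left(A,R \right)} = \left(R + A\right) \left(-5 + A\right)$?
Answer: $\frac{16129}{9} \approx 1792.1$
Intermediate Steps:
$W{\left(A,R \right)} = - \frac{\left(-5 + A\right) \left(A + R\right)}{9}$ ($W{\left(A,R \right)} = - \frac{\left(R + A\right) \left(-5 + A\right)}{9} = - \frac{\left(A + R\right) \left(-5 + A\right)}{9} = - \frac{\left(-5 + A\right) \left(A + R\right)}{9}$)
$\left(W{\left(6,-3 + 3 \right)} + 43\right)^{2} = \left(\left(- \frac{6^{2}}{9} + \frac{5}{9} \cdot 6 + \frac{5 \left(-3 + 3\right)}{9} - \frac{2 \left(-3 + 3\right)}{3}\right) + 43\right)^{2} = \left(\left(\left(- \frac{1}{9}\right) 36 + \frac{10}{3} + \frac{5}{9} \cdot 0 - \frac{2}{3} \cdot 0\right) + 43\right)^{2} = \left(\left(-4 + \frac{10}{3} + 0 + 0\right) + 43\right)^{2} = \left(- \frac{2}{3} + 43\right)^{2} = \left(\frac{127}{3}\right)^{2} = \frac{16129}{9}$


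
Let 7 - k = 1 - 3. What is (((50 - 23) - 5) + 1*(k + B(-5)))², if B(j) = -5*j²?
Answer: 8836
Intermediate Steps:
k = 9 (k = 7 - (1 - 3) = 7 - 1*(-2) = 7 + 2 = 9)
(((50 - 23) - 5) + 1*(k + B(-5)))² = (((50 - 23) - 5) + 1*(9 - 5*(-5)²))² = ((27 - 5) + 1*(9 - 5*25))² = (22 + 1*(9 - 125))² = (22 + 1*(-116))² = (22 - 116)² = (-94)² = 8836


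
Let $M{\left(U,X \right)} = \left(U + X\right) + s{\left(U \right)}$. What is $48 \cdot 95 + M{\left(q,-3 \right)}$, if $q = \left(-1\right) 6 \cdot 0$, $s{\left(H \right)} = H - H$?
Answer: $4557$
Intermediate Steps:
$s{\left(H \right)} = 0$
$q = 0$ ($q = \left(-6\right) 0 = 0$)
$M{\left(U,X \right)} = U + X$ ($M{\left(U,X \right)} = \left(U + X\right) + 0 = U + X$)
$48 \cdot 95 + M{\left(q,-3 \right)} = 48 \cdot 95 + \left(0 - 3\right) = 4560 - 3 = 4557$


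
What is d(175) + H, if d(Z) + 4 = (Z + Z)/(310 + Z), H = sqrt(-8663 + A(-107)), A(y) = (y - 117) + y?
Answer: -318/97 + I*sqrt(8994) ≈ -3.2784 + 94.837*I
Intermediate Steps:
A(y) = -117 + 2*y (A(y) = (-117 + y) + y = -117 + 2*y)
H = I*sqrt(8994) (H = sqrt(-8663 + (-117 + 2*(-107))) = sqrt(-8663 + (-117 - 214)) = sqrt(-8663 - 331) = sqrt(-8994) = I*sqrt(8994) ≈ 94.837*I)
d(Z) = -4 + 2*Z/(310 + Z) (d(Z) = -4 + (Z + Z)/(310 + Z) = -4 + (2*Z)/(310 + Z) = -4 + 2*Z/(310 + Z))
d(175) + H = 2*(-620 - 1*175)/(310 + 175) + I*sqrt(8994) = 2*(-620 - 175)/485 + I*sqrt(8994) = 2*(1/485)*(-795) + I*sqrt(8994) = -318/97 + I*sqrt(8994)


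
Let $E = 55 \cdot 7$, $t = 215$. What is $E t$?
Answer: $82775$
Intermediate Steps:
$E = 385$
$E t = 385 \cdot 215 = 82775$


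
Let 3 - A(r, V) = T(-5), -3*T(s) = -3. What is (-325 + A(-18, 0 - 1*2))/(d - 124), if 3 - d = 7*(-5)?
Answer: 323/86 ≈ 3.7558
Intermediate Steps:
T(s) = 1 (T(s) = -⅓*(-3) = 1)
A(r, V) = 2 (A(r, V) = 3 - 1*1 = 3 - 1 = 2)
d = 38 (d = 3 - 7*(-5) = 3 - 1*(-35) = 3 + 35 = 38)
(-325 + A(-18, 0 - 1*2))/(d - 124) = (-325 + 2)/(38 - 124) = -323/(-86) = -323*(-1/86) = 323/86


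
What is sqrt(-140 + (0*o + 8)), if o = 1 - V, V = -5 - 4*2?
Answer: 2*I*sqrt(33) ≈ 11.489*I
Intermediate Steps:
V = -13 (V = -5 - 8 = -13)
o = 14 (o = 1 - 1*(-13) = 1 + 13 = 14)
sqrt(-140 + (0*o + 8)) = sqrt(-140 + (0*14 + 8)) = sqrt(-140 + (0 + 8)) = sqrt(-140 + 8) = sqrt(-132) = 2*I*sqrt(33)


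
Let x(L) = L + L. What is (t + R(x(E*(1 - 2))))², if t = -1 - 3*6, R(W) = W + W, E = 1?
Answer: 529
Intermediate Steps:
x(L) = 2*L
R(W) = 2*W
t = -19 (t = -1 - 18 = -19)
(t + R(x(E*(1 - 2))))² = (-19 + 2*(2*(1*(1 - 2))))² = (-19 + 2*(2*(1*(-1))))² = (-19 + 2*(2*(-1)))² = (-19 + 2*(-2))² = (-19 - 4)² = (-23)² = 529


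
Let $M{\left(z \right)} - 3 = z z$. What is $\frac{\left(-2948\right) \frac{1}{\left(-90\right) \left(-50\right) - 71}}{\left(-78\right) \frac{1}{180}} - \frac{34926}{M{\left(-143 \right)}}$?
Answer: $- \frac{101079711}{588782402} \approx -0.17168$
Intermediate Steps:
$M{\left(z \right)} = 3 + z^{2}$ ($M{\left(z \right)} = 3 + z z = 3 + z^{2}$)
$\frac{\left(-2948\right) \frac{1}{\left(-90\right) \left(-50\right) - 71}}{\left(-78\right) \frac{1}{180}} - \frac{34926}{M{\left(-143 \right)}} = \frac{\left(-2948\right) \frac{1}{\left(-90\right) \left(-50\right) - 71}}{\left(-78\right) \frac{1}{180}} - \frac{34926}{3 + \left(-143\right)^{2}} = \frac{\left(-2948\right) \frac{1}{4500 - 71}}{\left(-78\right) \frac{1}{180}} - \frac{34926}{3 + 20449} = \frac{\left(-2948\right) \frac{1}{4429}}{- \frac{13}{30}} - \frac{34926}{20452} = \left(-2948\right) \frac{1}{4429} \left(- \frac{30}{13}\right) - \frac{17463}{10226} = \left(- \frac{2948}{4429}\right) \left(- \frac{30}{13}\right) - \frac{17463}{10226} = \frac{88440}{57577} - \frac{17463}{10226} = - \frac{101079711}{588782402}$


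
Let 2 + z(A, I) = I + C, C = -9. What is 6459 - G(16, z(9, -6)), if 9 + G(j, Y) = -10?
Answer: 6478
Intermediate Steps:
z(A, I) = -11 + I (z(A, I) = -2 + (I - 9) = -2 + (-9 + I) = -11 + I)
G(j, Y) = -19 (G(j, Y) = -9 - 10 = -19)
6459 - G(16, z(9, -6)) = 6459 - 1*(-19) = 6459 + 19 = 6478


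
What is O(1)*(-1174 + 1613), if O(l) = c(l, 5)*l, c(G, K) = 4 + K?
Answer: 3951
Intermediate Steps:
O(l) = 9*l (O(l) = (4 + 5)*l = 9*l)
O(1)*(-1174 + 1613) = (9*1)*(-1174 + 1613) = 9*439 = 3951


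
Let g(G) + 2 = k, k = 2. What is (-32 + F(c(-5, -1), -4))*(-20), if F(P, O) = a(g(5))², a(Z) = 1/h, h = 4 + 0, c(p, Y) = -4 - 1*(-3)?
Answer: 2555/4 ≈ 638.75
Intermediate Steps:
c(p, Y) = -1 (c(p, Y) = -4 + 3 = -1)
h = 4
g(G) = 0 (g(G) = -2 + 2 = 0)
a(Z) = ¼ (a(Z) = 1/4 = ¼)
F(P, O) = 1/16 (F(P, O) = (¼)² = 1/16)
(-32 + F(c(-5, -1), -4))*(-20) = (-32 + 1/16)*(-20) = -511/16*(-20) = 2555/4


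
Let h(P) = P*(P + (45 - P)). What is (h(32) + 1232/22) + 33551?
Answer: 35047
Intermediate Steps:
h(P) = 45*P (h(P) = P*45 = 45*P)
(h(32) + 1232/22) + 33551 = (45*32 + 1232/22) + 33551 = (1440 + (1/22)*1232) + 33551 = (1440 + 56) + 33551 = 1496 + 33551 = 35047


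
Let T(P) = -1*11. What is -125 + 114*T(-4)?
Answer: -1379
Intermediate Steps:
T(P) = -11
-125 + 114*T(-4) = -125 + 114*(-11) = -125 - 1254 = -1379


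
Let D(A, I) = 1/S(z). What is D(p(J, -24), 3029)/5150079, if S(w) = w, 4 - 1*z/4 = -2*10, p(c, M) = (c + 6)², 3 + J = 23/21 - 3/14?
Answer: 1/494407584 ≈ 2.0226e-9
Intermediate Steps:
J = -89/42 (J = -3 + (23/21 - 3/14) = -3 + 37/42 = -89/42 ≈ -2.1190)
p(c, M) = (6 + c)²
z = 96 (z = 16 - (-8)*10 = 16 - 4*(-20) = 16 + 80 = 96)
D(A, I) = 1/96
D(p(J, -24), 3029)/5150079 = (1/96)/5150079 = (1/96)*(1/5150079) = 1/494407584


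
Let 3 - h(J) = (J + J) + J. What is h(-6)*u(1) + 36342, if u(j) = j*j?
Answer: 36363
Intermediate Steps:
h(J) = 3 - 3*J (h(J) = 3 - ((J + J) + J) = 3 - (2*J + J) = 3 - 3*J)
u(j) = j**2
h(-6)*u(1) + 36342 = (3 - 3*(-6))*1**2 + 36342 = (3 + 18)*1 + 36342 = 21*1 + 36342 = 21 + 36342 = 36363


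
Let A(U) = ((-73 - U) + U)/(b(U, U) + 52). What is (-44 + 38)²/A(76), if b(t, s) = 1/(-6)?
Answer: -1866/73 ≈ -25.562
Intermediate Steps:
b(t, s) = -⅙
A(U) = -438/311 (A(U) = ((-73 - U) + U)/(-⅙ + 52) = -73/311/6 = -73*6/311 = -438/311)
(-44 + 38)²/A(76) = (-44 + 38)²/(-438/311) = (-6)²*(-311/438) = 36*(-311/438) = -1866/73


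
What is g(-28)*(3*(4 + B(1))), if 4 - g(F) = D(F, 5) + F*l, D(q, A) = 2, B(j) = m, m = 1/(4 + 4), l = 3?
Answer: 4257/4 ≈ 1064.3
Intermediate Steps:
m = ⅛ (m = 1/8 = ⅛ ≈ 0.12500)
B(j) = ⅛
g(F) = 2 - 3*F (g(F) = 4 - (2 + F*3) = 4 - (2 + 3*F) = 4 + (-2 - 3*F) = 2 - 3*F)
g(-28)*(3*(4 + B(1))) = (2 - 3*(-28))*(3*(4 + ⅛)) = (2 + 84)*(3*(33/8)) = 86*(99/8) = 4257/4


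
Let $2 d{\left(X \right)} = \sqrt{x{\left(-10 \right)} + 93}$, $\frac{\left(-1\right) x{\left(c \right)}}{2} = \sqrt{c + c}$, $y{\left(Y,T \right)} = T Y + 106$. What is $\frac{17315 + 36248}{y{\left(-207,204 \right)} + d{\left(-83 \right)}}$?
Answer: $- \frac{53563}{42122 - \frac{\sqrt{93 - 4 i \sqrt{5}}}{2}} \approx -1.2718 + 6.9934 \cdot 10^{-6} i$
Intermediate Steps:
$y{\left(Y,T \right)} = 106 + T Y$
$x{\left(c \right)} = - 2 \sqrt{2} \sqrt{c}$ ($x{\left(c \right)} = - 2 \sqrt{c + c} = - 2 \sqrt{2 c} = - 2 \sqrt{2} \sqrt{c}$)
$d{\left(X \right)} = \frac{\sqrt{93 - 4 i \sqrt{5}}}{2}$ ($d{\left(X \right)} = \frac{\sqrt{- 2 \sqrt{2} \sqrt{-10} + 93}}{2} = \frac{\sqrt{- 2 \sqrt{2} i \sqrt{10} + 93}}{2} = \frac{\sqrt{- 4 i \sqrt{5} + 93}}{2} = \frac{\sqrt{93 - 4 i \sqrt{5}}}{2}$)
$\frac{17315 + 36248}{y{\left(-207,204 \right)} + d{\left(-83 \right)}} = \frac{17315 + 36248}{\left(106 + 204 \left(-207\right)\right) + \frac{\sqrt{93 - 4 i \sqrt{5}}}{2}} = \frac{53563}{\left(106 - 42228\right) + \frac{\sqrt{93 - 4 i \sqrt{5}}}{2}} = \frac{53563}{-42122 + \frac{\sqrt{93 - 4 i \sqrt{5}}}{2}}$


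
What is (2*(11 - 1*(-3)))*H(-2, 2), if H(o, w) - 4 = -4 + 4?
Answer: 112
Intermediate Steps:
H(o, w) = 4 (H(o, w) = 4 + (-4 + 4) = 4 + 0 = 4)
(2*(11 - 1*(-3)))*H(-2, 2) = (2*(11 - 1*(-3)))*4 = (2*(11 + 3))*4 = (2*14)*4 = 28*4 = 112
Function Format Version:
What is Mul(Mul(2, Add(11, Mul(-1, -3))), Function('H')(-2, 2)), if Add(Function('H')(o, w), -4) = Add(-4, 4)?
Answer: 112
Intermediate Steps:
Function('H')(o, w) = 4 (Function('H')(o, w) = Add(4, Add(-4, 4)) = Add(4, 0) = 4)
Mul(Mul(2, Add(11, Mul(-1, -3))), Function('H')(-2, 2)) = Mul(Mul(2, Add(11, Mul(-1, -3))), 4) = Mul(Mul(2, Add(11, 3)), 4) = Mul(Mul(2, 14), 4) = Mul(28, 4) = 112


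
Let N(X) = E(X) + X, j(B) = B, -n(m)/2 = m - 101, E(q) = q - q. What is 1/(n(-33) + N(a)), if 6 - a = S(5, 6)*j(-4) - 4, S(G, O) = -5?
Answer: 1/258 ≈ 0.0038760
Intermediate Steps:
E(q) = 0
n(m) = 202 - 2*m (n(m) = -2*(m - 101) = -2*(-101 + m) = 202 - 2*m)
a = -10 (a = 6 - (-5*(-4) - 4) = 6 - (20 - 4) = 6 - 1*16 = 6 - 16 = -10)
N(X) = X (N(X) = 0 + X = X)
1/(n(-33) + N(a)) = 1/((202 - 2*(-33)) - 10) = 1/((202 + 66) - 10) = 1/(268 - 10) = 1/258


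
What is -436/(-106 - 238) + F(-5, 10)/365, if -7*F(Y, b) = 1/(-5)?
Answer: 1392561/1098650 ≈ 1.2675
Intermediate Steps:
F(Y, b) = 1/35 (F(Y, b) = -⅐/(-5) = -⅐*(-⅕) = 1/35)
-436/(-106 - 238) + F(-5, 10)/365 = -436/(-106 - 238) + (1/35)/365 = -436/(-344) + (1/35)*(1/365) = -436*(-1/344) + 1/12775 = 109/86 + 1/12775 = 1392561/1098650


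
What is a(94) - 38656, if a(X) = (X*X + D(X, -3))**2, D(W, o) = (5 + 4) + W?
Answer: 79867065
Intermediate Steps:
D(W, o) = 9 + W
a(X) = (9 + X + X**2)**2 (a(X) = (X*X + (9 + X))**2 = (X**2 + (9 + X))**2 = (9 + X + X**2)**2)
a(94) - 38656 = (9 + 94 + 94**2)**2 - 38656 = (9 + 94 + 8836)**2 - 38656 = 8939**2 - 38656 = 79905721 - 38656 = 79867065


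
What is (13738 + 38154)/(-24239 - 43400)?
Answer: -51892/67639 ≈ -0.76719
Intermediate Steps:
(13738 + 38154)/(-24239 - 43400) = 51892/(-67639) = 51892*(-1/67639) = -51892/67639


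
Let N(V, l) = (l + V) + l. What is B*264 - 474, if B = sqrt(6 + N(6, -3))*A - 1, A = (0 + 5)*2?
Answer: -738 + 2640*sqrt(6) ≈ 5728.7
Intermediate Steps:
N(V, l) = V + 2*l (N(V, l) = (V + l) + l = V + 2*l)
A = 10 (A = 5*2 = 10)
B = -1 + 10*sqrt(6) (B = sqrt(6 + (6 + 2*(-3)))*10 - 1 = sqrt(6 + (6 - 6))*10 - 1 = sqrt(6 + 0)*10 - 1 = sqrt(6)*10 - 1 = 10*sqrt(6) - 1 = -1 + 10*sqrt(6) ≈ 23.495)
B*264 - 474 = (-1 + 10*sqrt(6))*264 - 474 = (-264 + 2640*sqrt(6)) - 474 = -738 + 2640*sqrt(6)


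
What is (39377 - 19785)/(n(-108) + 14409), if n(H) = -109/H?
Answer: 2115936/1556281 ≈ 1.3596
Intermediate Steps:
(39377 - 19785)/(n(-108) + 14409) = (39377 - 19785)/(-109/(-108) + 14409) = 19592/(-109*(-1/108) + 14409) = 19592/(109/108 + 14409) = 19592/(1556281/108) = 19592*(108/1556281) = 2115936/1556281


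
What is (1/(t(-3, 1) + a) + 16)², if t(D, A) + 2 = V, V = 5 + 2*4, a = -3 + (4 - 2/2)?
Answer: 31329/121 ≈ 258.92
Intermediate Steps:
a = 0 (a = -3 + (4 - 2*½) = -3 + (4 - 1) = -3 + 3 = 0)
V = 13 (V = 5 + 8 = 13)
t(D, A) = 11 (t(D, A) = -2 + 13 = 11)
(1/(t(-3, 1) + a) + 16)² = (1/(11 + 0) + 16)² = (1/11 + 16)² = (177/11)² = 31329/121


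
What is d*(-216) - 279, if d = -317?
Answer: 68193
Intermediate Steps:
d*(-216) - 279 = -317*(-216) - 279 = 68472 - 279 = 68193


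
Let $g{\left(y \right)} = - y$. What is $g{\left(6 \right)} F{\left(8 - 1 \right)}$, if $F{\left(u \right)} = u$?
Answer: $-42$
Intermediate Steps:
$g{\left(6 \right)} F{\left(8 - 1 \right)} = \left(-1\right) 6 \left(8 - 1\right) = \left(-6\right) 7 = -42$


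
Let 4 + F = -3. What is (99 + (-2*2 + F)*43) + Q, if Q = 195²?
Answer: 37651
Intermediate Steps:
F = -7 (F = -4 - 3 = -7)
Q = 38025
(99 + (-2*2 + F)*43) + Q = (99 + (-2*2 - 7)*43) + 38025 = (99 + (-4 - 7)*43) + 38025 = (99 - 11*43) + 38025 = (99 - 473) + 38025 = -374 + 38025 = 37651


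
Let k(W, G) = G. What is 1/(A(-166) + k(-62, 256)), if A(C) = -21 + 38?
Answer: 1/273 ≈ 0.0036630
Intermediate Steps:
A(C) = 17
1/(A(-166) + k(-62, 256)) = 1/(17 + 256) = 1/273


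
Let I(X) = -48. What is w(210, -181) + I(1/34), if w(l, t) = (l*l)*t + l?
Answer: -7981938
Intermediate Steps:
w(l, t) = l + t*l² (w(l, t) = l²*t + l = t*l² + l = l + t*l²)
w(210, -181) + I(1/34) = 210*(1 + 210*(-181)) - 48 = 210*(1 - 38010) - 48 = 210*(-38009) - 48 = -7981890 - 48 = -7981938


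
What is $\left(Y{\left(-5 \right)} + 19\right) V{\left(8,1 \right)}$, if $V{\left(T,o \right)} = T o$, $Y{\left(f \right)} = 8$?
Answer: $216$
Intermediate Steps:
$\left(Y{\left(-5 \right)} + 19\right) V{\left(8,1 \right)} = \left(8 + 19\right) 8 \cdot 1 = 27 \cdot 8 = 216$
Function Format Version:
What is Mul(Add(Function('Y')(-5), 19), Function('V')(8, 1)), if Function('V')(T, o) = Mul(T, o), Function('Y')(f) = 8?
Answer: 216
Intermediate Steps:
Mul(Add(Function('Y')(-5), 19), Function('V')(8, 1)) = Mul(Add(8, 19), Mul(8, 1)) = Mul(27, 8) = 216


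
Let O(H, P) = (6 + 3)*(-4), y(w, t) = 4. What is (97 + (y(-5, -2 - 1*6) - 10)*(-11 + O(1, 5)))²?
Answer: 143641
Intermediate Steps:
O(H, P) = -36 (O(H, P) = 9*(-4) = -36)
(97 + (y(-5, -2 - 1*6) - 10)*(-11 + O(1, 5)))² = (97 + (4 - 10)*(-11 - 36))² = (97 - 6*(-47))² = (97 + 282)² = 379² = 143641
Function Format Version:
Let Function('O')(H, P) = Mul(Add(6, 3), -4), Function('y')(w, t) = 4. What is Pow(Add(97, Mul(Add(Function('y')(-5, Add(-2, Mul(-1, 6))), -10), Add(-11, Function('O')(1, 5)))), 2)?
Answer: 143641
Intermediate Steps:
Function('O')(H, P) = -36 (Function('O')(H, P) = Mul(9, -4) = -36)
Pow(Add(97, Mul(Add(Function('y')(-5, Add(-2, Mul(-1, 6))), -10), Add(-11, Function('O')(1, 5)))), 2) = Pow(Add(97, Mul(Add(4, -10), Add(-11, -36))), 2) = Pow(Add(97, Mul(-6, -47)), 2) = Pow(Add(97, 282), 2) = Pow(379, 2) = 143641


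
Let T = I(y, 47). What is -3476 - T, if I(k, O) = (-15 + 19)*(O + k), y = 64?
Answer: -3920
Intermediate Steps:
I(k, O) = 4*O + 4*k (I(k, O) = 4*(O + k) = 4*O + 4*k)
T = 444 (T = 4*47 + 4*64 = 188 + 256 = 444)
-3476 - T = -3476 - 1*444 = -3476 - 444 = -3920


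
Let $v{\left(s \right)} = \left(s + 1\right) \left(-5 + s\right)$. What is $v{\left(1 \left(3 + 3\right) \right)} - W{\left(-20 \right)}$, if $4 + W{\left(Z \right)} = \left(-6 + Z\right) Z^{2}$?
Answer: $10411$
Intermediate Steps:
$W{\left(Z \right)} = -4 + Z^{2} \left(-6 + Z\right)$ ($W{\left(Z \right)} = -4 + \left(-6 + Z\right) Z^{2} = -4 + Z^{2} \left(-6 + Z\right)$)
$v{\left(s \right)} = \left(1 + s\right) \left(-5 + s\right)$
$v{\left(1 \left(3 + 3\right) \right)} - W{\left(-20 \right)} = \left(-5 + \left(1 \left(3 + 3\right)\right)^{2} - 4 \cdot 1 \left(3 + 3\right)\right) - \left(-4 + \left(-20\right)^{3} - 6 \left(-20\right)^{2}\right) = \left(-5 + \left(1 \cdot 6\right)^{2} - 4 \cdot 1 \cdot 6\right) - \left(-4 - 8000 - 2400\right) = \left(-5 + 6^{2} - 24\right) - \left(-4 - 8000 - 2400\right) = \left(-5 + 36 - 24\right) - -10404 = 7 + 10404 = 10411$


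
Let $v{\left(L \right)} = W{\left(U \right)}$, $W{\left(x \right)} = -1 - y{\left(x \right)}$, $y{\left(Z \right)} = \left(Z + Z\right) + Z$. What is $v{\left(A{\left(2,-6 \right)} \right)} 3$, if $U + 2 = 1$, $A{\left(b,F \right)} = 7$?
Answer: $6$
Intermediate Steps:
$U = -1$ ($U = -2 + 1 = -1$)
$y{\left(Z \right)} = 3 Z$ ($y{\left(Z \right)} = 2 Z + Z = 3 Z$)
$W{\left(x \right)} = -1 - 3 x$
$v{\left(L \right)} = 2$ ($v{\left(L \right)} = -1 - -3 = -1 + 3 = 2$)
$v{\left(A{\left(2,-6 \right)} \right)} 3 = 2 \cdot 3 = 6$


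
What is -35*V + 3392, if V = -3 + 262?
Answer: -5673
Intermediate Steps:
V = 259
-35*V + 3392 = -35*259 + 3392 = -9065 + 3392 = -5673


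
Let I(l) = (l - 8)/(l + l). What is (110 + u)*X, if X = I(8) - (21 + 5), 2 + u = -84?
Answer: -624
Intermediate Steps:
u = -86 (u = -2 - 84 = -86)
I(l) = (-8 + l)/(2*l) (I(l) = (-8 + l)/((2*l)) = (-8 + l)*(1/(2*l)) = (-8 + l)/(2*l))
X = -26 (X = (½)*(-8 + 8)/8 - (21 + 5) = (½)*(⅛)*0 - 1*26 = 0 - 26 = -26)
(110 + u)*X = (110 - 86)*(-26) = 24*(-26) = -624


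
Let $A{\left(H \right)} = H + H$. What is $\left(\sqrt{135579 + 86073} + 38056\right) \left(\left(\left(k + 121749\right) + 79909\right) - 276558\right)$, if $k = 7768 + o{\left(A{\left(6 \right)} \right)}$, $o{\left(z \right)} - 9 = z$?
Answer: $-2553976216 - 402666 \sqrt{6157} \approx -2.5856 \cdot 10^{9}$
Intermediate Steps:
$A{\left(H \right)} = 2 H$
$o{\left(z \right)} = 9 + z$
$k = 7789$ ($k = 7768 + \left(9 + 2 \cdot 6\right) = 7768 + \left(9 + 12\right) = 7768 + 21 = 7789$)
$\left(\sqrt{135579 + 86073} + 38056\right) \left(\left(\left(k + 121749\right) + 79909\right) - 276558\right) = \left(\sqrt{135579 + 86073} + 38056\right) \left(\left(\left(7789 + 121749\right) + 79909\right) - 276558\right) = \left(\sqrt{221652} + 38056\right) \left(\left(129538 + 79909\right) - 276558\right) = \left(6 \sqrt{6157} + 38056\right) \left(209447 - 276558\right) = \left(38056 + 6 \sqrt{6157}\right) \left(-67111\right) = -2553976216 - 402666 \sqrt{6157}$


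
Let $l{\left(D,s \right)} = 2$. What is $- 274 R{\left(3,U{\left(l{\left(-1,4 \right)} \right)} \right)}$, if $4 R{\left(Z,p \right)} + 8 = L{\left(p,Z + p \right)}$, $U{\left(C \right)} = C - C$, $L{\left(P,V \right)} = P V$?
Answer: $548$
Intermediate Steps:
$U{\left(C \right)} = 0$
$R{\left(Z,p \right)} = -2 + \frac{p \left(Z + p\right)}{4}$
$- 274 R{\left(3,U{\left(l{\left(-1,4 \right)} \right)} \right)} = - 274 \left(-2 + \frac{1}{4} \cdot 0 \left(3 + 0\right)\right) = - 274 \left(-2 + \frac{1}{4} \cdot 0 \cdot 3\right) = - 274 \left(-2 + 0\right) = \left(-274\right) \left(-2\right) = 548$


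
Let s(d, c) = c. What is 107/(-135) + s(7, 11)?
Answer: 1378/135 ≈ 10.207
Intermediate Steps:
107/(-135) + s(7, 11) = 107/(-135) + 11 = -1/135*107 + 11 = -107/135 + 11 = 1378/135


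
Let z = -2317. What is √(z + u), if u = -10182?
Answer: I*√12499 ≈ 111.8*I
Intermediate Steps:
√(z + u) = √(-2317 - 10182) = √(-12499) = I*√12499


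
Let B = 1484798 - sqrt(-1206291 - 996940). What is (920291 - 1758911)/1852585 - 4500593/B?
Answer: -2845738197229001978/816851894809136095 - 751599031*I*sqrt(79)/2204627304035 ≈ -3.4838 - 0.0030302*I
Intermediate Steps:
B = 1484798 - 167*I*sqrt(79) (B = 1484798 - sqrt(-2203231) = 1484798 - 167*I*sqrt(79) ≈ 1.4848e+6 - 1484.3*I)
(920291 - 1758911)/1852585 - 4500593/B = (920291 - 1758911)/1852585 - 4500593/(1484798 - 167*I*sqrt(79)) = -838620*1/1852585 - 4500593/(1484798 - 167*I*sqrt(79)) = -167724/370517 - 4500593/(1484798 - 167*I*sqrt(79))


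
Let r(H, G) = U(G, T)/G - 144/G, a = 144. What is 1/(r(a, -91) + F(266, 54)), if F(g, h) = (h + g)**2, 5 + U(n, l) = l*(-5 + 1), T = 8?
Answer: 91/9318581 ≈ 9.7654e-6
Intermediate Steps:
U(n, l) = -5 - 4*l (U(n, l) = -5 + l*(-5 + 1) = -5 + l*(-4) = -5 - 4*l)
r(H, G) = -181/G (r(H, G) = (-5 - 4*8)/G - 144/G = (-5 - 32)/G - 144/G = -37/G - 144/G = -181/G)
F(g, h) = (g + h)**2
1/(r(a, -91) + F(266, 54)) = 1/(-181/(-91) + (266 + 54)**2) = 1/(-181*(-1/91) + 320**2) = 1/(181/91 + 102400) = 1/(9318581/91) = 91/9318581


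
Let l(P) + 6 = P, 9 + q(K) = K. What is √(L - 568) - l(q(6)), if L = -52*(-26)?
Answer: 37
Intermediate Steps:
q(K) = -9 + K
L = 1352
l(P) = -6 + P
√(L - 568) - l(q(6)) = √(1352 - 568) - (-6 + (-9 + 6)) = √784 - (-6 - 3) = 28 - 1*(-9) = 28 + 9 = 37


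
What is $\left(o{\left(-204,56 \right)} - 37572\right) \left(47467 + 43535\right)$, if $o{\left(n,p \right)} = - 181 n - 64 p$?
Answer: $-385120464$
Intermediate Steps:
$\left(o{\left(-204,56 \right)} - 37572\right) \left(47467 + 43535\right) = \left(\left(\left(-181\right) \left(-204\right) - 3584\right) - 37572\right) \left(47467 + 43535\right) = \left(\left(36924 - 3584\right) - 37572\right) 91002 = \left(33340 - 37572\right) 91002 = \left(-4232\right) 91002 = -385120464$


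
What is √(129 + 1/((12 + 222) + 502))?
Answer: √4367470/184 ≈ 11.358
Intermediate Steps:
√(129 + 1/((12 + 222) + 502)) = √(129 + 1/(234 + 502)) = √(129 + 1/736) = √(94945/736) = √4367470/184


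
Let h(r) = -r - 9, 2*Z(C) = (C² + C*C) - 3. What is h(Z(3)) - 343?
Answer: -719/2 ≈ -359.50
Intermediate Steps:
Z(C) = -3/2 + C² (Z(C) = ((C² + C*C) - 3)/2 = ((C² + C²) - 3)/2 = (2*C² - 3)/2 = (-3 + 2*C²)/2 = -3/2 + C²)
h(r) = -9 - r
h(Z(3)) - 343 = (-9 - (-3/2 + 3²)) - 343 = (-9 - (-3/2 + 9)) - 343 = (-9 - 1*15/2) - 343 = (-9 - 15/2) - 343 = -33/2 - 343 = -719/2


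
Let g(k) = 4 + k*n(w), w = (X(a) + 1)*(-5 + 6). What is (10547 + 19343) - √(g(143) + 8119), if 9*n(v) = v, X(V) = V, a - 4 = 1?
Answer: 29890 - √73965/3 ≈ 29799.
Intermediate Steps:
a = 5 (a = 4 + 1 = 5)
w = 6 (w = (5 + 1)*(-5 + 6) = 6*1 = 6)
n(v) = v/9
g(k) = 4 + 2*k/3 (g(k) = 4 + k*((⅑)*6) = 4 + k*(⅔) = 4 + 2*k/3)
(10547 + 19343) - √(g(143) + 8119) = (10547 + 19343) - √((4 + (⅔)*143) + 8119) = 29890 - √((4 + 286/3) + 8119) = 29890 - √(298/3 + 8119) = 29890 - √(24655/3) = 29890 - √73965/3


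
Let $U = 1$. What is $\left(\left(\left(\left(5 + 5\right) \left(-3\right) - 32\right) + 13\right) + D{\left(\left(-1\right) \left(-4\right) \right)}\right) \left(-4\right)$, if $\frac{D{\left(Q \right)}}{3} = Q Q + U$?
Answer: $-8$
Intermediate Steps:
$D{\left(Q \right)} = 3 + 3 Q^{2}$ ($D{\left(Q \right)} = 3 \left(Q Q + 1\right) = 3 \left(Q^{2} + 1\right) = 3 \left(1 + Q^{2}\right) = 3 + 3 Q^{2}$)
$\left(\left(\left(\left(5 + 5\right) \left(-3\right) - 32\right) + 13\right) + D{\left(\left(-1\right) \left(-4\right) \right)}\right) \left(-4\right) = \left(\left(\left(\left(5 + 5\right) \left(-3\right) - 32\right) + 13\right) + \left(3 + 3 \left(\left(-1\right) \left(-4\right)\right)^{2}\right)\right) \left(-4\right) = \left(\left(\left(10 \left(-3\right) - 32\right) + 13\right) + \left(3 + 3 \cdot 4^{2}\right)\right) \left(-4\right) = \left(\left(\left(-30 - 32\right) + 13\right) + \left(3 + 3 \cdot 16\right)\right) \left(-4\right) = \left(\left(-62 + 13\right) + \left(3 + 48\right)\right) \left(-4\right) = \left(-49 + 51\right) \left(-4\right) = 2 \left(-4\right) = -8$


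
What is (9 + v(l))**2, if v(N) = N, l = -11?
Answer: 4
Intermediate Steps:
(9 + v(l))**2 = (9 - 11)**2 = (-2)**2 = 4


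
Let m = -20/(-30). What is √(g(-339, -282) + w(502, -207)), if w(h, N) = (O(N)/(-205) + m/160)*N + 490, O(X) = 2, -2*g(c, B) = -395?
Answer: √18522119/164 ≈ 26.242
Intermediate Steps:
g(c, B) = 395/2 (g(c, B) = -½*(-395) = 395/2)
m = ⅔ (m = -20*(-1/30) = ⅔ ≈ 0.66667)
w(h, N) = 490 - 11*N/1968 (w(h, N) = (2/(-205) + (⅔)/160)*N + 490 = (2*(-1/205) + (⅔)*(1/160))*N + 490 = (-2/205 + 1/240)*N + 490 = -11*N/1968 + 490 = 490 - 11*N/1968)
√(g(-339, -282) + w(502, -207)) = √(395/2 + (490 - 11/1968*(-207))) = √(395/2 + (490 + 759/656)) = √(395/2 + 322199/656) = √(451759/656) = √18522119/164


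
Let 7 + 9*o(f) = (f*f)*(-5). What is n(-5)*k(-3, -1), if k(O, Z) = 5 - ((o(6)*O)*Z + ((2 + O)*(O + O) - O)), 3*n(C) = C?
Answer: -875/9 ≈ -97.222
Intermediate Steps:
n(C) = C/3
o(f) = -7/9 - 5*f²/9 (o(f) = -7/9 + ((f*f)*(-5))/9 = -7/9 + (f²*(-5))/9 = -7/9 + (-5*f²)/9 = -7/9 - 5*f²/9)
k(O, Z) = 5 + O - 2*O*(2 + O) + 187*O*Z/9 (k(O, Z) = 5 - (((-7/9 - 5/9*6²)*O)*Z + ((2 + O)*(O + O) - O)) = 5 - (((-7/9 - 5/9*36)*O)*Z + ((2 + O)*(2*O) - O)) = 5 - (((-7/9 - 20)*O)*Z + (2*O*(2 + O) - O)) = 5 - ((-187*O/9)*Z + (-O + 2*O*(2 + O))) = 5 - (-187*O*Z/9 + (-O + 2*O*(2 + O))) = 5 - (-O + 2*O*(2 + O) - 187*O*Z/9) = 5 + (O - 2*O*(2 + O) + 187*O*Z/9) = 5 + O - 2*O*(2 + O) + 187*O*Z/9)
n(-5)*k(-3, -1) = ((⅓)*(-5))*(5 - 3*(-3) - 2*(-3)² + (187/9)*(-3)*(-1)) = -5*(5 + 9 - 2*9 + 187/3)/3 = -5*(5 + 9 - 18 + 187/3)/3 = -5/3*175/3 = -875/9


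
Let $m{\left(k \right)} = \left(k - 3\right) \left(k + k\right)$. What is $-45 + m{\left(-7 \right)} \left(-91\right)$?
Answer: $-12785$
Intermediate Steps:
$m{\left(k \right)} = 2 k \left(-3 + k\right)$ ($m{\left(k \right)} = \left(-3 + k\right) 2 k = 2 k \left(-3 + k\right)$)
$-45 + m{\left(-7 \right)} \left(-91\right) = -45 + 2 \left(-7\right) \left(-3 - 7\right) \left(-91\right) = -45 + 2 \left(-7\right) \left(-10\right) \left(-91\right) = -45 + 140 \left(-91\right) = -45 - 12740 = -12785$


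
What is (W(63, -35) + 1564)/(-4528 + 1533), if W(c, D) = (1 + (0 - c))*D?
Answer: -3734/2995 ≈ -1.2467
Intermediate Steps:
W(c, D) = D*(1 - c) (W(c, D) = (1 - c)*D = D*(1 - c))
(W(63, -35) + 1564)/(-4528 + 1533) = (-35*(1 - 1*63) + 1564)/(-4528 + 1533) = (-35*(1 - 63) + 1564)/(-2995) = (-35*(-62) + 1564)*(-1/2995) = (2170 + 1564)*(-1/2995) = 3734*(-1/2995) = -3734/2995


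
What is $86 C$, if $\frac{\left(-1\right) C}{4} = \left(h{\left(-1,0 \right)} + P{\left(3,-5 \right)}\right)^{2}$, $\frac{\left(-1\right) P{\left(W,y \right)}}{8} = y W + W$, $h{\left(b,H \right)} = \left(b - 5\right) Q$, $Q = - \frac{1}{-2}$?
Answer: $-2975256$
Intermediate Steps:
$Q = \frac{1}{2}$ ($Q = \left(-1\right) \left(- \frac{1}{2}\right) = \frac{1}{2} \approx 0.5$)
$h{\left(b,H \right)} = - \frac{5}{2} + \frac{b}{2}$ ($h{\left(b,H \right)} = \left(b - 5\right) \frac{1}{2} = \left(-5 + b\right) \frac{1}{2} = - \frac{5}{2} + \frac{b}{2}$)
$P{\left(W,y \right)} = - 8 W - 8 W y$ ($P{\left(W,y \right)} = - 8 \left(y W + W\right) = - 8 \left(W y + W\right) = - 8 \left(W + W y\right) = - 8 W - 8 W y$)
$C = -34596$ ($C = - 4 \left(\left(- \frac{5}{2} + \frac{1}{2} \left(-1\right)\right) - 24 \left(1 - 5\right)\right)^{2} = - 4 \left(\left(- \frac{5}{2} - \frac{1}{2}\right) - 24 \left(-4\right)\right)^{2} = - 4 \left(-3 + 96\right)^{2} = - 4 \cdot 93^{2} = \left(-4\right) 8649 = -34596$)
$86 C = 86 \left(-34596\right) = -2975256$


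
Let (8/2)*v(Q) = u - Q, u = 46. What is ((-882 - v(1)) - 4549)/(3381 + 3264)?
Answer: -21769/26580 ≈ -0.81900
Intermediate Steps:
v(Q) = 23/2 - Q/4 (v(Q) = (46 - Q)/4 = 23/2 - Q/4)
((-882 - v(1)) - 4549)/(3381 + 3264) = ((-882 - (23/2 - ¼*1)) - 4549)/(3381 + 3264) = ((-882 - (23/2 - ¼)) - 4549)/6645 = ((-882 - 1*45/4) - 4549)*(1/6645) = ((-882 - 45/4) - 4549)*(1/6645) = (-3573/4 - 4549)*(1/6645) = -21769/4*1/6645 = -21769/26580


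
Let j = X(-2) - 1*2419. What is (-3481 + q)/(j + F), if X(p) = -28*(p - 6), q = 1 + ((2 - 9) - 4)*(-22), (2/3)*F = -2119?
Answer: 6476/10747 ≈ 0.60259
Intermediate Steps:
F = -6357/2 (F = (3/2)*(-2119) = -6357/2 ≈ -3178.5)
q = 243 (q = 1 + (-7 - 4)*(-22) = 1 - 11*(-22) = 1 + 242 = 243)
X(p) = 168 - 28*p (X(p) = -28*(-6 + p) = 168 - 28*p)
j = -2195 (j = (168 - 28*(-2)) - 1*2419 = (168 + 56) - 2419 = 224 - 2419 = -2195)
(-3481 + q)/(j + F) = (-3481 + 243)/(-2195 - 6357/2) = -3238/(-10747/2) = -3238*(-2/10747) = 6476/10747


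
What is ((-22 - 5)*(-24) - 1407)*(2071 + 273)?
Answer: -1779096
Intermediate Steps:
((-22 - 5)*(-24) - 1407)*(2071 + 273) = (-27*(-24) - 1407)*2344 = (648 - 1407)*2344 = -759*2344 = -1779096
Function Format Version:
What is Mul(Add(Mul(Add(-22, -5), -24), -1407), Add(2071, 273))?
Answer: -1779096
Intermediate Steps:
Mul(Add(Mul(Add(-22, -5), -24), -1407), Add(2071, 273)) = Mul(Add(Mul(-27, -24), -1407), 2344) = Mul(Add(648, -1407), 2344) = Mul(-759, 2344) = -1779096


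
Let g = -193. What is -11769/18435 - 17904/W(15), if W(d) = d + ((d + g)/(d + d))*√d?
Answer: 12368342021/13967585 + 796728*√15/2273 ≈ 2243.1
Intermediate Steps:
W(d) = d + (-193 + d)/(2*√d) (W(d) = d + ((d - 193)/(d + d))*√d = d + ((-193 + d)/((2*d)))*√d = d + ((-193 + d)*(1/(2*d)))*√d = d + ((-193 + d)/(2*d))*√d = d + (-193 + d)/(2*√d))
-11769/18435 - 17904/W(15) = -11769/18435 - 17904*2*√15/(-193 + 15 + 2*15^(3/2)) = -11769*1/18435 - 17904*2*√15/(-193 + 15 + 2*(15*√15)) = -3923/6145 - 17904*2*√15/(-193 + 15 + 30*√15) = -3923/6145 - 17904*2*√15/(-178 + 30*√15) = -3923/6145 - 35808*√15/(-178 + 30*√15)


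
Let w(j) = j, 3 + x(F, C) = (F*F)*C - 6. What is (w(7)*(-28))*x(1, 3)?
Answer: 1176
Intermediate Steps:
x(F, C) = -9 + C*F² (x(F, C) = -3 + ((F*F)*C - 6) = -3 + (F²*C - 6) = -3 + (C*F² - 6) = -3 + (-6 + C*F²) = -9 + C*F²)
(w(7)*(-28))*x(1, 3) = (7*(-28))*(-9 + 3*1²) = -196*(-9 + 3*1) = -196*(-9 + 3) = -196*(-6) = 1176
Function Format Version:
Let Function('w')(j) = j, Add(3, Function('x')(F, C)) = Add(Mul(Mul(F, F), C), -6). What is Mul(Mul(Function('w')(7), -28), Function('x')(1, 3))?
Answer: 1176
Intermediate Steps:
Function('x')(F, C) = Add(-9, Mul(C, Pow(F, 2))) (Function('x')(F, C) = Add(-3, Add(Mul(Mul(F, F), C), -6)) = Add(-3, Add(Mul(Pow(F, 2), C), -6)) = Add(-3, Add(Mul(C, Pow(F, 2)), -6)) = Add(-3, Add(-6, Mul(C, Pow(F, 2)))) = Add(-9, Mul(C, Pow(F, 2))))
Mul(Mul(Function('w')(7), -28), Function('x')(1, 3)) = Mul(Mul(7, -28), Add(-9, Mul(3, Pow(1, 2)))) = Mul(-196, Add(-9, Mul(3, 1))) = Mul(-196, Add(-9, 3)) = Mul(-196, -6) = 1176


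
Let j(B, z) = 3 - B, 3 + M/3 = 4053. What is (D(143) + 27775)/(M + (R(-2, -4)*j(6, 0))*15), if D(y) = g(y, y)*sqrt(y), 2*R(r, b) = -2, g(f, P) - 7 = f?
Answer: 5555/2439 + 10*sqrt(143)/813 ≈ 2.4247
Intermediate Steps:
g(f, P) = 7 + f
M = 12150 (M = -9 + 3*4053 = -9 + 12159 = 12150)
R(r, b) = -1 (R(r, b) = (1/2)*(-2) = -1)
D(y) = sqrt(y)*(7 + y) (D(y) = (7 + y)*sqrt(y) = sqrt(y)*(7 + y))
(D(143) + 27775)/(M + (R(-2, -4)*j(6, 0))*15) = (sqrt(143)*(7 + 143) + 27775)/(12150 - (3 - 1*6)*15) = (sqrt(143)*150 + 27775)/(12150 - (3 - 6)*15) = (150*sqrt(143) + 27775)/(12150 - 1*(-3)*15) = (27775 + 150*sqrt(143))/(12150 + 3*15) = (27775 + 150*sqrt(143))/(12150 + 45) = (27775 + 150*sqrt(143))/12195 = (27775 + 150*sqrt(143))*(1/12195) = 5555/2439 + 10*sqrt(143)/813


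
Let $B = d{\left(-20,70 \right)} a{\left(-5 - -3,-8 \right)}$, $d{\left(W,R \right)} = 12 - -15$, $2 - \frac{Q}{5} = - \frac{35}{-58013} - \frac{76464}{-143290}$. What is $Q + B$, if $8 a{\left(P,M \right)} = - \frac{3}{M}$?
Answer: $\frac{457234949893}{53201169728} \approx 8.5945$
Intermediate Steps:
$a{\left(P,M \right)} = - \frac{3}{8 M}$ ($a{\left(P,M \right)} = \frac{\left(-3\right) \frac{1}{M}}{8} = - \frac{3}{8 M}$)
$Q = \frac{6092222179}{831268277}$ ($Q = 10 - 5 \left(- \frac{35}{-58013} - \frac{76464}{-143290}\right) = 10 - 5 \left(\left(-35\right) \left(- \frac{1}{58013}\right) - - \frac{38232}{71645}\right) = 10 - 5 \left(\frac{35}{58013} + \frac{38232}{71645}\right) = 10 - \frac{2220460591}{831268277} = \frac{6092222179}{831268277} \approx 7.3288$)
$d{\left(W,R \right)} = 27$ ($d{\left(W,R \right)} = 12 + 15 = 27$)
$B = \frac{81}{64}$ ($B = 27 \left(- \frac{3}{8 \left(-8\right)}\right) = 27 \left(\left(- \frac{3}{8}\right) \left(- \frac{1}{8}\right)\right) = 27 \cdot \frac{3}{64} = \frac{81}{64} \approx 1.2656$)
$Q + B = \frac{6092222179}{831268277} + \frac{81}{64} = \frac{457234949893}{53201169728}$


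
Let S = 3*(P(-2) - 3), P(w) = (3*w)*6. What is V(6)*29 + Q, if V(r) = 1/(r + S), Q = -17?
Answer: -1916/111 ≈ -17.261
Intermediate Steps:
P(w) = 18*w
S = -117 (S = 3*(18*(-2) - 3) = 3*(-36 - 3) = 3*(-39) = -117)
V(r) = 1/(-117 + r) (V(r) = 1/(r - 117) = 1/(-117 + r))
V(6)*29 + Q = 29/(-117 + 6) - 17 = 29/(-111) - 17 = -1/111*29 - 17 = -29/111 - 17 = -1916/111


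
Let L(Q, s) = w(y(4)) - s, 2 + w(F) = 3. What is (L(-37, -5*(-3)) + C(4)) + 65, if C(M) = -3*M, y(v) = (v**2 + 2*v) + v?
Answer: 39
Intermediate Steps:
y(v) = v**2 + 3*v
w(F) = 1 (w(F) = -2 + 3 = 1)
L(Q, s) = 1 - s
(L(-37, -5*(-3)) + C(4)) + 65 = ((1 - (-5)*(-3)) - 3*4) + 65 = ((1 - 1*15) - 12) + 65 = ((1 - 15) - 12) + 65 = (-14 - 12) + 65 = -26 + 65 = 39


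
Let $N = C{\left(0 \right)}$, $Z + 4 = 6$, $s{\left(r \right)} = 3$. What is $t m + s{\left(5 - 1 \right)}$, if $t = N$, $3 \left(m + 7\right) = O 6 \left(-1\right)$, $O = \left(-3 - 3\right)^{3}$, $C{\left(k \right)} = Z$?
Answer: $853$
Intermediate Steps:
$Z = 2$ ($Z = -4 + 6 = 2$)
$C{\left(k \right)} = 2$
$N = 2$
$O = -216$ ($O = \left(-6\right)^{3} = -216$)
$m = 425$ ($m = -7 + \frac{\left(-216\right) 6 \left(-1\right)}{3} = -7 + \frac{\left(-216\right) \left(-6\right)}{3} = -7 + \frac{1}{3} \cdot 1296 = -7 + 432 = 425$)
$t = 2$
$t m + s{\left(5 - 1 \right)} = 2 \cdot 425 + 3 = 850 + 3 = 853$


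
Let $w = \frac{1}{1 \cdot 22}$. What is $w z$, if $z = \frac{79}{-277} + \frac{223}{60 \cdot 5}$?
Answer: $\frac{3461}{166200} \approx 0.020824$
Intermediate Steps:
$z = \frac{38071}{83100}$ ($z = 79 \left(- \frac{1}{277}\right) + \frac{223}{300} = - \frac{79}{277} + 223 \cdot \frac{1}{300} = - \frac{79}{277} + \frac{223}{300} = \frac{38071}{83100} \approx 0.45813$)
$w = \frac{1}{22} \approx 0.045455$
$w z = \frac{1}{22} \cdot \frac{38071}{83100} = \frac{3461}{166200}$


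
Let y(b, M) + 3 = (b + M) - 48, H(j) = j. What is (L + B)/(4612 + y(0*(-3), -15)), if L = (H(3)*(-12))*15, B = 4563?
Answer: 4023/4546 ≈ 0.88495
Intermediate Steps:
L = -540 (L = (3*(-12))*15 = -36*15 = -540)
y(b, M) = -51 + M + b (y(b, M) = -3 + ((b + M) - 48) = -3 + ((M + b) - 48) = -3 + (-48 + M + b) = -51 + M + b)
(L + B)/(4612 + y(0*(-3), -15)) = (-540 + 4563)/(4612 + (-51 - 15 + 0*(-3))) = 4023/(4612 + (-51 - 15 + 0)) = 4023/(4612 - 66) = 4023/4546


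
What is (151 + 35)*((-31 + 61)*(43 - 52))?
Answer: -50220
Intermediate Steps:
(151 + 35)*((-31 + 61)*(43 - 52)) = 186*(30*(-9)) = 186*(-270) = -50220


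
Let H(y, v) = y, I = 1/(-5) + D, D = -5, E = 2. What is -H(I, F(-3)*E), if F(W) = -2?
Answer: 26/5 ≈ 5.2000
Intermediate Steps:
I = -26/5 (I = 1/(-5) - 5 = -1/5*1 - 5 = -1/5 - 5 = -26/5 ≈ -5.2000)
-H(I, F(-3)*E) = -1*(-26/5) = 26/5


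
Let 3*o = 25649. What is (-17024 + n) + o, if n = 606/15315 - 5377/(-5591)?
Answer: -725538927364/85626165 ≈ -8473.3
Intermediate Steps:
n = 28578967/28542055 (n = 606*(1/15315) - 5377*(-1/5591) = 202/5105 + 5377/5591 = 28578967/28542055 ≈ 1.0013)
o = 25649/3 (o = (1/3)*25649 = 25649/3 ≈ 8549.7)
(-17024 + n) + o = (-17024 + 28578967/28542055) + 25649/3 = -485871365353/28542055 + 25649/3 = -725538927364/85626165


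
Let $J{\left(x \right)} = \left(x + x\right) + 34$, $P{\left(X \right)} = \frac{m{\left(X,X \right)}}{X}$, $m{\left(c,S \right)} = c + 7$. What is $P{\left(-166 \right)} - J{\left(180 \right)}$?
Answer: $- \frac{65245}{166} \approx -393.04$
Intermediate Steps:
$m{\left(c,S \right)} = 7 + c$
$P{\left(X \right)} = \frac{7 + X}{X}$
$J{\left(x \right)} = 34 + 2 x$ ($J{\left(x \right)} = 2 x + 34 = 34 + 2 x$)
$P{\left(-166 \right)} - J{\left(180 \right)} = \frac{7 - 166}{-166} - \left(34 + 2 \cdot 180\right) = \left(- \frac{1}{166}\right) \left(-159\right) - \left(34 + 360\right) = \frac{159}{166} - 394 = - \frac{65245}{166}$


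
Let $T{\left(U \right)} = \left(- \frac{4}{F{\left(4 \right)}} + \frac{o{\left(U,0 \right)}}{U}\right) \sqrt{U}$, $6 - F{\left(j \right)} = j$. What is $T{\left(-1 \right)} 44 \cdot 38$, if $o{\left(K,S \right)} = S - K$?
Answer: $- 5016 i \approx - 5016.0 i$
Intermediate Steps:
$F{\left(j \right)} = 6 - j$
$T{\left(U \right)} = - 3 \sqrt{U}$ ($T{\left(U \right)} = \left(- \frac{4}{6 - 4} + \frac{0 - U}{U}\right) \sqrt{U} = \left(- \frac{4}{6 - 4} + \frac{\left(-1\right) U}{U}\right) \sqrt{U} = \left(- \frac{4}{2} - 1\right) \sqrt{U} = \left(\left(-4\right) \frac{1}{2} - 1\right) \sqrt{U} = \left(-2 - 1\right) \sqrt{U} = - 3 \sqrt{U}$)
$T{\left(-1 \right)} 44 \cdot 38 = - 3 \sqrt{-1} \cdot 44 \cdot 38 = - 3 i 44 \cdot 38 = - 132 i 38 = - 5016 i$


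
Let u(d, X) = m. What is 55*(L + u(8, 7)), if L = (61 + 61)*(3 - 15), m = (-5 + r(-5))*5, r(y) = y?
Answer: -83270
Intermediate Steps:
m = -50 (m = (-5 - 5)*5 = -10*5 = -50)
u(d, X) = -50
L = -1464 (L = 122*(-12) = -1464)
55*(L + u(8, 7)) = 55*(-1464 - 50) = 55*(-1514) = -83270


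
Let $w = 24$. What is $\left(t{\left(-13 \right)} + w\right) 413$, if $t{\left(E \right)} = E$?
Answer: $4543$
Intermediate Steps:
$\left(t{\left(-13 \right)} + w\right) 413 = \left(-13 + 24\right) 413 = 11 \cdot 413 = 4543$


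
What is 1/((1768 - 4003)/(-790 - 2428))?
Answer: 3218/2235 ≈ 1.4398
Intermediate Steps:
1/((1768 - 4003)/(-790 - 2428)) = 1/(-2235/(-3218)) = 1/(-2235*(-1/3218)) = 1/(2235/3218) = 3218/2235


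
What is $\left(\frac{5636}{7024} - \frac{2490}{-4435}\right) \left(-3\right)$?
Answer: $- \frac{6372813}{1557572} \approx -4.0915$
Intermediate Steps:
$\left(\frac{5636}{7024} - \frac{2490}{-4435}\right) \left(-3\right) = \left(5636 \cdot \frac{1}{7024} - - \frac{498}{887}\right) \left(-3\right) = \left(\frac{1409}{1756} + \frac{498}{887}\right) \left(-3\right) = \frac{2124271}{1557572} \left(-3\right) = - \frac{6372813}{1557572}$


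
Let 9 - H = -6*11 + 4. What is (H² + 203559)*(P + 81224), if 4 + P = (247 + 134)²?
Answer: 47223076600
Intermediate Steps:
H = 71 (H = 9 - (-6*11 + 4) = 9 - (-66 + 4) = 9 - 1*(-62) = 9 + 62 = 71)
P = 145157 (P = -4 + (247 + 134)² = -4 + 381² = -4 + 145161 = 145157)
(H² + 203559)*(P + 81224) = (71² + 203559)*(145157 + 81224) = (5041 + 203559)*226381 = 208600*226381 = 47223076600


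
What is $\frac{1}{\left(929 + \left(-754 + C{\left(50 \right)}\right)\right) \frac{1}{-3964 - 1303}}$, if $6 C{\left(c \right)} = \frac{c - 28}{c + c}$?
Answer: $- \frac{1580100}{52511} \approx -30.091$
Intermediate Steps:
$C{\left(c \right)} = \frac{-28 + c}{12 c}$ ($C{\left(c \right)} = \frac{\left(c - 28\right) \frac{1}{c + c}}{6} = \frac{\left(-28 + c\right) \frac{1}{2 c}}{6} = \frac{\frac{1}{2} \frac{1}{c} \left(-28 + c\right)}{6} = \frac{-28 + c}{12 c}$)
$\frac{1}{\left(929 + \left(-754 + C{\left(50 \right)}\right)\right) \frac{1}{-3964 - 1303}} = \frac{1}{\left(929 - \left(754 - \frac{-28 + 50}{12 \cdot 50}\right)\right) \frac{1}{-3964 - 1303}} = \frac{1}{\left(929 - \left(754 - \frac{11}{300}\right)\right) \frac{1}{-5267}} = \frac{1}{\left(929 + \left(-754 + \frac{11}{300}\right)\right) \left(- \frac{1}{5267}\right)} = \frac{1}{\left(929 - \frac{226189}{300}\right) \left(- \frac{1}{5267}\right)} = \frac{1}{\frac{52511}{300} \left(- \frac{1}{5267}\right)} = \frac{1}{- \frac{52511}{1580100}} = - \frac{1580100}{52511}$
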